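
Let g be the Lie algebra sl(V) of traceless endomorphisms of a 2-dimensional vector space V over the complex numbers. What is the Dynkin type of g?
This is sl(2), which has dimension 2^2 - 1 = 3 and rank 2 - 1 = 1 (a Cartan subalgebra is the diagonal traceless matrices). In the classification of classical Lie algebras, the special linear algebra sl(n+1) has type A_n; here n = 1, so the Dynkin diagram is a chain of 1 nodes with single edges (A_1). Hence the type is A_1.

A_1 (sl(2))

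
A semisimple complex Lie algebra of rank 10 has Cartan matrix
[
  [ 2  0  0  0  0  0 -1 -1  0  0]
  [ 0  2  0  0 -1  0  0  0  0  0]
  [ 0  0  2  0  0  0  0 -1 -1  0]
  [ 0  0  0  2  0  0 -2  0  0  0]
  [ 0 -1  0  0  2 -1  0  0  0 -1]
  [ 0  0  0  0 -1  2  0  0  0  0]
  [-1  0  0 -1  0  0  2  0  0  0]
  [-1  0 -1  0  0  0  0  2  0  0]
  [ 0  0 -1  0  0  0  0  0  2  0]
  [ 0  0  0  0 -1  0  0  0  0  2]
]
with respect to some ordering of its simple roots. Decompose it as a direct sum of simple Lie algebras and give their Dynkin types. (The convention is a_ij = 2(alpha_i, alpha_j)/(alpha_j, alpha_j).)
The diagram associated to this matrix has two connected components: the simple roots {alpha_1, alpha_3, alpha_4, alpha_7, alpha_8, alpha_9} form a chain of 6 nodes with a double edge at one end; the terminal node there is the unique long simple root (C_6), and {alpha_2, alpha_5, alpha_6, alpha_10} form a chain of 2 nodes with a fork of two nodes at one end (D_4). A semisimple Lie algebra decomposes uniquely as the direct sum of simple ideals, one per connected component of its Dynkin diagram, so g ≅ C_6 ⊕ D_4 (dimension 78 + 28 = 106).

C_6 + D_4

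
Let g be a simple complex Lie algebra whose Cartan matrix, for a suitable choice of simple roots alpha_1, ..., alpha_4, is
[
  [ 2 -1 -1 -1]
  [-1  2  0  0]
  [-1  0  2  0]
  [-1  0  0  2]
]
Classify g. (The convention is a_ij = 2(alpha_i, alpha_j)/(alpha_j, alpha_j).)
The matrix has rank 4 with 2's on the diagonal. Reading the off-diagonal entries as Dynkin edges (a single edge where a_ij = a_ji = -1; a double or triple edge where a_ij * a_ji = 2 or 3), the diagram is a chain of 2 nodes with a fork of two nodes at one end (D_4). One simple-root ordering that puts it in standard form is (alpha_2, alpha_1, alpha_3, alpha_4). So the algebra is type D_4, i.e. so(8).

D4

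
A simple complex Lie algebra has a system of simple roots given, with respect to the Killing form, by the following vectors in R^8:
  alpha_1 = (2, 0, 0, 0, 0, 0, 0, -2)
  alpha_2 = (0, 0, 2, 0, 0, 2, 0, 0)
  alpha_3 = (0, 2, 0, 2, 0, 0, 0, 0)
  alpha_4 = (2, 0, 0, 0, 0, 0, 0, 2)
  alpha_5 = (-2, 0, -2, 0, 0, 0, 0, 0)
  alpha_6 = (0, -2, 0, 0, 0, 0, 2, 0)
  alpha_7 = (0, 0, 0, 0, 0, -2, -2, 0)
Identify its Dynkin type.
Compute the Cartan integers a_ij = 2(alpha_i, alpha_j)/(alpha_j, alpha_j); the resulting 7x7 Cartan matrix is
[[2, 0, 0, 0, -1, 0, 0], [0, 2, 0, 0, -1, 0, -1], [0, 0, 2, 0, 0, -1, 0], [0, 0, 0, 2, -1, 0, 0], [-1, -1, 0, -1, 2, 0, 0], [0, 0, -1, 0, 0, 2, -1], [0, -1, 0, 0, 0, -1, 2]].
All simple roots have the same length, so the diagram is simply laced. The associated Dynkin diagram is a chain of 5 nodes with a fork of two nodes at one end (D_7), so the type is D_7 (the algebra so(14)).

D_7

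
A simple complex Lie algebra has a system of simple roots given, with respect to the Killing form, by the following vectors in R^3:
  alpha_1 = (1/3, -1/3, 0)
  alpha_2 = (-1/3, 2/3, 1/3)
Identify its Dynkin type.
Compute the Cartan integers a_ij = 2(alpha_i, alpha_j)/(alpha_j, alpha_j); the resulting 2x2 Cartan matrix is
[[2, -1], [-3, 2]].
The roots have two lengths (squared-length ratio 3:1); the short ones are alpha_{1}. The associated Dynkin diagram is two nodes joined by a triple edge (G_2), so the type is G_2.

type G_2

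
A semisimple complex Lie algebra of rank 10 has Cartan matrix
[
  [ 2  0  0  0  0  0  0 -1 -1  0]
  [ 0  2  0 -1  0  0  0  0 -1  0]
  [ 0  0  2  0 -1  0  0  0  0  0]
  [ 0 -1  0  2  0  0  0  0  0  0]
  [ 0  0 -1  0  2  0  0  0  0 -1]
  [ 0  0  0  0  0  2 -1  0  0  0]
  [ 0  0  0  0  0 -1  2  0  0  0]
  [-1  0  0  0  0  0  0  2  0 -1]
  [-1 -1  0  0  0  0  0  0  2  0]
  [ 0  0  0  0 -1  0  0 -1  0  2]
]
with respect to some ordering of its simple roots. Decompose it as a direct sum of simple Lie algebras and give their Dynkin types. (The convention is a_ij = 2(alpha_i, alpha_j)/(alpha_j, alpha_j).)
A_2 + A_8

The diagram associated to this matrix has two connected components: the simple roots {alpha_6, alpha_7} form a chain of 2 nodes with single edges (A_2), and {alpha_1, alpha_2, alpha_3, alpha_4, alpha_5, alpha_8, alpha_9, alpha_10} form a chain of 8 nodes with single edges (A_8). A semisimple Lie algebra decomposes uniquely as the direct sum of simple ideals, one per connected component of its Dynkin diagram, so g ≅ A_2 ⊕ A_8 (dimension 8 + 80 = 88).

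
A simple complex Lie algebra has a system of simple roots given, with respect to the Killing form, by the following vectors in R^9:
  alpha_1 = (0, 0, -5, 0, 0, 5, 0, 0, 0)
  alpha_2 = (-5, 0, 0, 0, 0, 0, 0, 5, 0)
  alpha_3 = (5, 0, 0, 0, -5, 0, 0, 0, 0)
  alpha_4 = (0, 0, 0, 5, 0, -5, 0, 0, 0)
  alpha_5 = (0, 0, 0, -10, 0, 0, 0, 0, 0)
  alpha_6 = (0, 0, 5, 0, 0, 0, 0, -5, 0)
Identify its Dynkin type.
Compute the Cartan integers a_ij = 2(alpha_i, alpha_j)/(alpha_j, alpha_j); the resulting 6x6 Cartan matrix is
[[2, 0, 0, -1, 0, -1], [0, 2, -1, 0, 0, -1], [0, -1, 2, 0, 0, 0], [-1, 0, 0, 2, -1, 0], [0, 0, 0, -2, 2, 0], [-1, -1, 0, 0, 0, 2]].
The roots have two lengths (squared-length ratio 2:1); the short ones are alpha_{1,2,3,4,6}. The associated Dynkin diagram is a chain of 6 nodes with a double edge at one end; the terminal node there is the unique long simple root (C_6), so the type is C_6 (the algebra sp(12)).

C_6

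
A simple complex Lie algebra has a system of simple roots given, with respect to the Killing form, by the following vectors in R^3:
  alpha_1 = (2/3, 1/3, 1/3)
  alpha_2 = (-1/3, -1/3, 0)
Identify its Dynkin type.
Compute the Cartan integers a_ij = 2(alpha_i, alpha_j)/(alpha_j, alpha_j); the resulting 2x2 Cartan matrix is
[[2, -3], [-1, 2]].
The roots have two lengths (squared-length ratio 3:1); the short ones are alpha_{2}. The associated Dynkin diagram is two nodes joined by a triple edge (G_2), so the type is G_2.

type G_2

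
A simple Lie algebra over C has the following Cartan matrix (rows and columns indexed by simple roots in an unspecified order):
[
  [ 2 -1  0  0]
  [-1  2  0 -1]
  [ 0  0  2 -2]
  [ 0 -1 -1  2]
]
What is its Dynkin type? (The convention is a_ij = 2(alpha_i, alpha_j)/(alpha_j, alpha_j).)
C4

The matrix has rank 4 with 2's on the diagonal. Reading the off-diagonal entries as Dynkin edges (a single edge where a_ij = a_ji = -1; a double or triple edge where a_ij * a_ji = 2 or 3), the diagram is a chain of 4 nodes with a double edge at one end; the terminal node there is the unique long simple root (C_4). One simple-root ordering that puts it in standard form is (alpha_1, alpha_2, alpha_4, alpha_3). So the algebra is type C_4, i.e. sp(8).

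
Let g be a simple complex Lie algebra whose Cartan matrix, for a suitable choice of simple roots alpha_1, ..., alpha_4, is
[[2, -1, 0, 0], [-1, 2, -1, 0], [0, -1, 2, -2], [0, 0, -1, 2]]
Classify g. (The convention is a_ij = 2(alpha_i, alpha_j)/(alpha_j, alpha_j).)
type B_4

The matrix has rank 4 with 2's on the diagonal. Reading the off-diagonal entries as Dynkin edges (a single edge where a_ij = a_ji = -1; a double or triple edge where a_ij * a_ji = 2 or 3), the diagram is a chain of 4 nodes with a double edge at one end; the terminal node there is the unique short simple root (B_4). One simple-root ordering that puts it in standard form is (alpha_1, alpha_2, alpha_3, alpha_4). So the algebra is type B_4, i.e. so(9).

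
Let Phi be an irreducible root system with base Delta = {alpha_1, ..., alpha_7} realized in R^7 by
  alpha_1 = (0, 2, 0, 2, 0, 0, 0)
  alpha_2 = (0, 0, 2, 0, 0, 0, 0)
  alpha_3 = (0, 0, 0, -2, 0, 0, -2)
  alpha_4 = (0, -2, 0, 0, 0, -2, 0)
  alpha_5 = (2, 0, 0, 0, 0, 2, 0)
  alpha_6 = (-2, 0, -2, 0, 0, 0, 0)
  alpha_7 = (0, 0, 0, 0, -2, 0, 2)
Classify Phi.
Compute the Cartan integers a_ij = 2(alpha_i, alpha_j)/(alpha_j, alpha_j); the resulting 7x7 Cartan matrix is
[[2, 0, -1, -1, 0, 0, 0], [0, 2, 0, 0, 0, -1, 0], [-1, 0, 2, 0, 0, 0, -1], [-1, 0, 0, 2, -1, 0, 0], [0, 0, 0, -1, 2, -1, 0], [0, -2, 0, 0, -1, 2, 0], [0, 0, -1, 0, 0, 0, 2]].
The roots have two lengths (squared-length ratio 2:1); the short ones are alpha_{2}. The associated Dynkin diagram is a chain of 7 nodes with a double edge at one end; the terminal node there is the unique short simple root (B_7), so the type is B_7 (the algebra so(15)).

B7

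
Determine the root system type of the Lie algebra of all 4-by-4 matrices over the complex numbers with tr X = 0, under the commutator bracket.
A3

This is sl(4), which has dimension 4^2 - 1 = 15 and rank 4 - 1 = 3 (a Cartan subalgebra is the diagonal traceless matrices). In the classification of classical Lie algebras, the special linear algebra sl(n+1) has type A_n; here n = 3, so the Dynkin diagram is a chain of 3 nodes with single edges (A_3). Hence the type is A_3.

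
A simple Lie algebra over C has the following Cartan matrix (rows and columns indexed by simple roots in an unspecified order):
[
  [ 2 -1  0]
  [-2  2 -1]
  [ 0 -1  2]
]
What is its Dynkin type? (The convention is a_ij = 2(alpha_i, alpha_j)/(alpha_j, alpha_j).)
The matrix has rank 3 with 2's on the diagonal. Reading the off-diagonal entries as Dynkin edges (a single edge where a_ij = a_ji = -1; a double or triple edge where a_ij * a_ji = 2 or 3), the diagram is a chain of 3 nodes with a double edge at one end; the terminal node there is the unique short simple root (B_3). One simple-root ordering that puts it in standard form is (alpha_3, alpha_2, alpha_1). So the algebra is type B_3, i.e. so(7).

B_3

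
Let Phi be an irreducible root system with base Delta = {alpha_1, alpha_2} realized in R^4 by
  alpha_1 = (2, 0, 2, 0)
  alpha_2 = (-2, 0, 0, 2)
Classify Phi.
A_2 (sl(3))

Compute the Cartan integers a_ij = 2(alpha_i, alpha_j)/(alpha_j, alpha_j); the resulting 2x2 Cartan matrix is
[[2, -1], [-1, 2]].
All simple roots have the same length, so the diagram is simply laced. The associated Dynkin diagram is a chain of 2 nodes with single edges (A_2), so the type is A_2 (the algebra sl(3)).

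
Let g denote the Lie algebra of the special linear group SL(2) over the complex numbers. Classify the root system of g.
A1

This is sl(2), which has dimension 2^2 - 1 = 3 and rank 2 - 1 = 1 (a Cartan subalgebra is the diagonal traceless matrices). In the classification of classical Lie algebras, the special linear algebra sl(n+1) has type A_n; here n = 1, so the Dynkin diagram is a chain of 1 nodes with single edges (A_1). Hence the type is A_1.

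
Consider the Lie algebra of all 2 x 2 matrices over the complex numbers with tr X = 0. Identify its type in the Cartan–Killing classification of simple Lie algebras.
A1

This is sl(2), which has dimension 2^2 - 1 = 3 and rank 2 - 1 = 1 (a Cartan subalgebra is the diagonal traceless matrices). In the classification of classical Lie algebras, the special linear algebra sl(n+1) has type A_n; here n = 1, so the Dynkin diagram is a chain of 1 nodes with single edges (A_1). Hence the type is A_1.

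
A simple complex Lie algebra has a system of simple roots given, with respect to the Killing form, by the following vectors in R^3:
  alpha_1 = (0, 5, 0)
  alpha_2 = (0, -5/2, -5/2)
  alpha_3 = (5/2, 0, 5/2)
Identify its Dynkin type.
C3

Compute the Cartan integers a_ij = 2(alpha_i, alpha_j)/(alpha_j, alpha_j); the resulting 3x3 Cartan matrix is
[[2, -2, 0], [-1, 2, -1], [0, -1, 2]].
The roots have two lengths (squared-length ratio 2:1); the short ones are alpha_{2,3}. The associated Dynkin diagram is a chain of 3 nodes with a double edge at one end; the terminal node there is the unique long simple root (C_3), so the type is C_3 (the algebra sp(6)).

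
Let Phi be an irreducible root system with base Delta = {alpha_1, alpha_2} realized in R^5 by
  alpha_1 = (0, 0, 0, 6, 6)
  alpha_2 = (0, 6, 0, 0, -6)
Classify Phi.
A2

Compute the Cartan integers a_ij = 2(alpha_i, alpha_j)/(alpha_j, alpha_j); the resulting 2x2 Cartan matrix is
[[2, -1], [-1, 2]].
All simple roots have the same length, so the diagram is simply laced. The associated Dynkin diagram is a chain of 2 nodes with single edges (A_2), so the type is A_2 (the algebra sl(3)).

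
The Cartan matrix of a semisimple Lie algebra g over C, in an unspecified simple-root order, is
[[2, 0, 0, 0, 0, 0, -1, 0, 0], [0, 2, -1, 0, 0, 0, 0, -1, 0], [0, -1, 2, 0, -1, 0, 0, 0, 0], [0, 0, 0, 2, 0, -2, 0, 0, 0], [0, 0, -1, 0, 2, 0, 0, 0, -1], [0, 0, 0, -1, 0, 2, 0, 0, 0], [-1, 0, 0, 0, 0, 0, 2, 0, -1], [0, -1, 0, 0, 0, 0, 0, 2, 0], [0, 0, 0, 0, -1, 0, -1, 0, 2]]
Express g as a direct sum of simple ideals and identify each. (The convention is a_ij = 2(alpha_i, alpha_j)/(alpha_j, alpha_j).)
The diagram associated to this matrix has two connected components: the simple roots {alpha_1, alpha_2, alpha_3, alpha_5, alpha_7, alpha_8, alpha_9} form a chain of 7 nodes with single edges (A_7), and {alpha_4, alpha_6} form a chain of 2 nodes with a double edge at one end; the terminal node there is the unique short simple root (B_2). A semisimple Lie algebra decomposes uniquely as the direct sum of simple ideals, one per connected component of its Dynkin diagram, so g ≅ A_7 ⊕ B_2 (dimension 63 + 10 = 73).

type A_7 ⊕ type B_2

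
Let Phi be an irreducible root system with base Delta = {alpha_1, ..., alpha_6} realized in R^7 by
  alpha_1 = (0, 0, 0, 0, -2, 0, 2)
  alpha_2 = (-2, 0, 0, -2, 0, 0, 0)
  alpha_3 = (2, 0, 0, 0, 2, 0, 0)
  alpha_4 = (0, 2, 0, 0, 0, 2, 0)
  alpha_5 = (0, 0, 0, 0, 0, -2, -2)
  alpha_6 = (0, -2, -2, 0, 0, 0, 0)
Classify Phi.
A_6 (sl(7))

Compute the Cartan integers a_ij = 2(alpha_i, alpha_j)/(alpha_j, alpha_j); the resulting 6x6 Cartan matrix is
[[2, 0, -1, 0, -1, 0], [0, 2, -1, 0, 0, 0], [-1, -1, 2, 0, 0, 0], [0, 0, 0, 2, -1, -1], [-1, 0, 0, -1, 2, 0], [0, 0, 0, -1, 0, 2]].
All simple roots have the same length, so the diagram is simply laced. The associated Dynkin diagram is a chain of 6 nodes with single edges (A_6), so the type is A_6 (the algebra sl(7)).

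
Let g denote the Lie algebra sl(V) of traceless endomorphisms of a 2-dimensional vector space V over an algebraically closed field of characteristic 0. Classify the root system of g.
A_1

This is sl(2), which has dimension 2^2 - 1 = 3 and rank 2 - 1 = 1 (a Cartan subalgebra is the diagonal traceless matrices). In the classification of classical Lie algebras, the special linear algebra sl(n+1) has type A_n; here n = 1, so the Dynkin diagram is a chain of 1 nodes with single edges (A_1). Hence the type is A_1.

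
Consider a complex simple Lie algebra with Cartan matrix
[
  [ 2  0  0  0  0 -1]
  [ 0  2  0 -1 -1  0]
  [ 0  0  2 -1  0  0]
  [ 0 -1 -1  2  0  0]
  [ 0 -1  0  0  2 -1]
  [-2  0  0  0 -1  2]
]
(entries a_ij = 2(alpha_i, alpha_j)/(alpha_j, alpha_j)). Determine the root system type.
The matrix has rank 6 with 2's on the diagonal. Reading the off-diagonal entries as Dynkin edges (a single edge where a_ij = a_ji = -1; a double or triple edge where a_ij * a_ji = 2 or 3), the diagram is a chain of 6 nodes with a double edge at one end; the terminal node there is the unique short simple root (B_6). One simple-root ordering that puts it in standard form is (alpha_3, alpha_4, alpha_2, alpha_5, alpha_6, alpha_1). So the algebra is type B_6, i.e. so(13).

B_6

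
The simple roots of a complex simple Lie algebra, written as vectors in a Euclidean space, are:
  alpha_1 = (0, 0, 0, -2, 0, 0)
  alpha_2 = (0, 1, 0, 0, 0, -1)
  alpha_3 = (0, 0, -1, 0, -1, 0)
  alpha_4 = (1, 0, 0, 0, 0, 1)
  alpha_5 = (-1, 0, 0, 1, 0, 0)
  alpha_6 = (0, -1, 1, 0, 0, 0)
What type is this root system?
Compute the Cartan integers a_ij = 2(alpha_i, alpha_j)/(alpha_j, alpha_j); the resulting 6x6 Cartan matrix is
[[2, 0, 0, 0, -2, 0], [0, 2, 0, -1, 0, -1], [0, 0, 2, 0, 0, -1], [0, -1, 0, 2, -1, 0], [-1, 0, 0, -1, 2, 0], [0, -1, -1, 0, 0, 2]].
The roots have two lengths (squared-length ratio 2:1); the short ones are alpha_{2,3,4,5,6}. The associated Dynkin diagram is a chain of 6 nodes with a double edge at one end; the terminal node there is the unique long simple root (C_6), so the type is C_6 (the algebra sp(12)).

C_6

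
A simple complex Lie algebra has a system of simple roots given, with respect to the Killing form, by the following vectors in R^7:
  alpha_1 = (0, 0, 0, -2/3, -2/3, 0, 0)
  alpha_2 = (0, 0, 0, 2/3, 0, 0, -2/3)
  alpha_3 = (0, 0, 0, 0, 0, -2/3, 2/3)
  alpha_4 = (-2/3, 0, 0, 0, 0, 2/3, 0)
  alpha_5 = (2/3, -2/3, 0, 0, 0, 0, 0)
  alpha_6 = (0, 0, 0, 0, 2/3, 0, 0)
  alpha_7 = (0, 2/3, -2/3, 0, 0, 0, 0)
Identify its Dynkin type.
B_7

Compute the Cartan integers a_ij = 2(alpha_i, alpha_j)/(alpha_j, alpha_j); the resulting 7x7 Cartan matrix is
[[2, -1, 0, 0, 0, -2, 0], [-1, 2, -1, 0, 0, 0, 0], [0, -1, 2, -1, 0, 0, 0], [0, 0, -1, 2, -1, 0, 0], [0, 0, 0, -1, 2, 0, -1], [-1, 0, 0, 0, 0, 2, 0], [0, 0, 0, 0, -1, 0, 2]].
The roots have two lengths (squared-length ratio 2:1); the short ones are alpha_{6}. The associated Dynkin diagram is a chain of 7 nodes with a double edge at one end; the terminal node there is the unique short simple root (B_7), so the type is B_7 (the algebra so(15)).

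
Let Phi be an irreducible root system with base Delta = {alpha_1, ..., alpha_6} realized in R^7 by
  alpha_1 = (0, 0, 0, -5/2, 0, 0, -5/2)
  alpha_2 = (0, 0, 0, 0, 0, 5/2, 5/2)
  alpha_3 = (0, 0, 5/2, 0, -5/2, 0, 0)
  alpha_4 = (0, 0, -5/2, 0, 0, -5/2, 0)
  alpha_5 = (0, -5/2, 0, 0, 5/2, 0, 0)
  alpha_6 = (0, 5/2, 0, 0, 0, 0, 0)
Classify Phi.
Compute the Cartan integers a_ij = 2(alpha_i, alpha_j)/(alpha_j, alpha_j); the resulting 6x6 Cartan matrix is
[[2, -1, 0, 0, 0, 0], [-1, 2, 0, -1, 0, 0], [0, 0, 2, -1, -1, 0], [0, -1, -1, 2, 0, 0], [0, 0, -1, 0, 2, -2], [0, 0, 0, 0, -1, 2]].
The roots have two lengths (squared-length ratio 2:1); the short ones are alpha_{6}. The associated Dynkin diagram is a chain of 6 nodes with a double edge at one end; the terminal node there is the unique short simple root (B_6), so the type is B_6 (the algebra so(13)).

B_6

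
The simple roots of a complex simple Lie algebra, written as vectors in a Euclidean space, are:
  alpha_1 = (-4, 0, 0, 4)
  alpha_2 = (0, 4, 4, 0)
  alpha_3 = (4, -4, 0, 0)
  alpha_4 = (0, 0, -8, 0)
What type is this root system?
Compute the Cartan integers a_ij = 2(alpha_i, alpha_j)/(alpha_j, alpha_j); the resulting 4x4 Cartan matrix is
[[2, 0, -1, 0], [0, 2, -1, -1], [-1, -1, 2, 0], [0, -2, 0, 2]].
The roots have two lengths (squared-length ratio 2:1); the short ones are alpha_{1,2,3}. The associated Dynkin diagram is a chain of 4 nodes with a double edge at one end; the terminal node there is the unique long simple root (C_4), so the type is C_4 (the algebra sp(8)).

C4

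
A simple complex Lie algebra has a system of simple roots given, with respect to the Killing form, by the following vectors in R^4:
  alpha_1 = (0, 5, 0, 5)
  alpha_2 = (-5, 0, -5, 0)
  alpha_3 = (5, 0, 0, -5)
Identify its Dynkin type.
A3

Compute the Cartan integers a_ij = 2(alpha_i, alpha_j)/(alpha_j, alpha_j); the resulting 3x3 Cartan matrix is
[[2, 0, -1], [0, 2, -1], [-1, -1, 2]].
All simple roots have the same length, so the diagram is simply laced. The associated Dynkin diagram is a chain of 3 nodes with single edges (A_3), so the type is A_3 (the algebra sl(4)).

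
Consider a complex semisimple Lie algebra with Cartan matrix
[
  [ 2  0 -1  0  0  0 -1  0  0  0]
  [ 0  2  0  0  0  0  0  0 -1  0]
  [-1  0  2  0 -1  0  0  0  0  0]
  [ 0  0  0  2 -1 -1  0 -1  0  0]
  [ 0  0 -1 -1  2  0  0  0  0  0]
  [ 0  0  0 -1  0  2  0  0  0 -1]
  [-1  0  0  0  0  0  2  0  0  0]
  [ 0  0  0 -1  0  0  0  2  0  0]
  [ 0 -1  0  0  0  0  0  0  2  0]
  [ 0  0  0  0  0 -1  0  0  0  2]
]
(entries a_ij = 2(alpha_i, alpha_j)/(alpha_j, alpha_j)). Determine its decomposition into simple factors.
A_2 + E_8

The diagram associated to this matrix has two connected components: the simple roots {alpha_2, alpha_9} form a chain of 2 nodes with single edges (A_2), and {alpha_1, alpha_3, alpha_4, alpha_5, alpha_6, alpha_7, alpha_8, alpha_10} form a chain of 7 nodes with one extra node attached to the third node from one end (E_8). A semisimple Lie algebra decomposes uniquely as the direct sum of simple ideals, one per connected component of its Dynkin diagram, so g ≅ A_2 ⊕ E_8 (dimension 8 + 248 = 256).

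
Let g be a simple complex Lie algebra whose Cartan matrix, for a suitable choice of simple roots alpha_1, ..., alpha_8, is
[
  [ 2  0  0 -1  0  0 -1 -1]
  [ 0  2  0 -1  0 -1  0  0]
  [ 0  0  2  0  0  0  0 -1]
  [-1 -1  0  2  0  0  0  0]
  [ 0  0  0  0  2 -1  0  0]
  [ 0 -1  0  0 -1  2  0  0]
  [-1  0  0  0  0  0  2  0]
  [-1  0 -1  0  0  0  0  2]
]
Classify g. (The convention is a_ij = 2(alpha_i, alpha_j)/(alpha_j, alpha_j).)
The matrix has rank 8 with 2's on the diagonal. Reading the off-diagonal entries as Dynkin edges (a single edge where a_ij = a_ji = -1; a double or triple edge where a_ij * a_ji = 2 or 3), the diagram is a chain of 7 nodes with one extra node attached to the third node from one end (E_8). One simple-root ordering that puts it in standard form is (alpha_3, alpha_7, alpha_8, alpha_1, alpha_4, alpha_2, alpha_6, alpha_5). So the algebra is type E_8.

type E_8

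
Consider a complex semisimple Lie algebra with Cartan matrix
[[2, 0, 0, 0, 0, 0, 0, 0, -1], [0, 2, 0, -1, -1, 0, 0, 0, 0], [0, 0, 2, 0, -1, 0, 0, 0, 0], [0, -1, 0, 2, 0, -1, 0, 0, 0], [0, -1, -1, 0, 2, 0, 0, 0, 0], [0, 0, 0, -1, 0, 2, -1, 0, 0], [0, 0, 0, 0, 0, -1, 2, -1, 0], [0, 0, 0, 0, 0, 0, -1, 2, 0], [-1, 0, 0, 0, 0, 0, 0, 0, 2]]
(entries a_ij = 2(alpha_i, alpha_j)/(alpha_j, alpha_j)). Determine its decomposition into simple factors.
A_2 + A_7

The diagram associated to this matrix has two connected components: the simple roots {alpha_1, alpha_9} form a chain of 2 nodes with single edges (A_2), and {alpha_2, alpha_3, alpha_4, alpha_5, alpha_6, alpha_7, alpha_8} form a chain of 7 nodes with single edges (A_7). A semisimple Lie algebra decomposes uniquely as the direct sum of simple ideals, one per connected component of its Dynkin diagram, so g ≅ A_2 ⊕ A_7 (dimension 8 + 63 = 71).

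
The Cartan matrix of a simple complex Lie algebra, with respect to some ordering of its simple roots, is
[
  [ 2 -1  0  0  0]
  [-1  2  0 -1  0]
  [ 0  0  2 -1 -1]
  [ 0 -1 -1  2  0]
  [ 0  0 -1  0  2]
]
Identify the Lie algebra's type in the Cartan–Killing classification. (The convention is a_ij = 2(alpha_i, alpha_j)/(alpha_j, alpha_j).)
The matrix has rank 5 with 2's on the diagonal. Reading the off-diagonal entries as Dynkin edges (a single edge where a_ij = a_ji = -1; a double or triple edge where a_ij * a_ji = 2 or 3), the diagram is a chain of 5 nodes with single edges (A_5). One simple-root ordering that puts it in standard form is (alpha_5, alpha_3, alpha_4, alpha_2, alpha_1). So the algebra is type A_5, i.e. sl(6).

A_5 (sl(6))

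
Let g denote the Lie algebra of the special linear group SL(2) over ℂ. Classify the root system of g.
This is sl(2), which has dimension 2^2 - 1 = 3 and rank 2 - 1 = 1 (a Cartan subalgebra is the diagonal traceless matrices). In the classification of classical Lie algebras, the special linear algebra sl(n+1) has type A_n; here n = 1, so the Dynkin diagram is a chain of 1 nodes with single edges (A_1). Hence the type is A_1.

type A_1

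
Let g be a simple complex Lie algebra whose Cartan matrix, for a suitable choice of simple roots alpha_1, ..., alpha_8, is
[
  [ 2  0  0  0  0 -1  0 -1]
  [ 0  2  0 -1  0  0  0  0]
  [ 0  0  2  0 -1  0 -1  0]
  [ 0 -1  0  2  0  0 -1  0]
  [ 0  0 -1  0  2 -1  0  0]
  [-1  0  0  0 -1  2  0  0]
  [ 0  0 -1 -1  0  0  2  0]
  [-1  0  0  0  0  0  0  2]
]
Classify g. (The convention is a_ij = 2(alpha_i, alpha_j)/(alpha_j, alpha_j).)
The matrix has rank 8 with 2's on the diagonal. Reading the off-diagonal entries as Dynkin edges (a single edge where a_ij = a_ji = -1; a double or triple edge where a_ij * a_ji = 2 or 3), the diagram is a chain of 8 nodes with single edges (A_8). One simple-root ordering that puts it in standard form is (alpha_8, alpha_1, alpha_6, alpha_5, alpha_3, alpha_7, alpha_4, alpha_2). So the algebra is type A_8, i.e. sl(9).

type A_8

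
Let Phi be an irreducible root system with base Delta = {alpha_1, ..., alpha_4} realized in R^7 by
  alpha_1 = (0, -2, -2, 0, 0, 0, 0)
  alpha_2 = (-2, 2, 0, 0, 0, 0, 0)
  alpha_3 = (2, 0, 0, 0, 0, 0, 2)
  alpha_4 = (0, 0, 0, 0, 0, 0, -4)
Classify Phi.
Compute the Cartan integers a_ij = 2(alpha_i, alpha_j)/(alpha_j, alpha_j); the resulting 4x4 Cartan matrix is
[[2, -1, 0, 0], [-1, 2, -1, 0], [0, -1, 2, -1], [0, 0, -2, 2]].
The roots have two lengths (squared-length ratio 2:1); the short ones are alpha_{1,2,3}. The associated Dynkin diagram is a chain of 4 nodes with a double edge at one end; the terminal node there is the unique long simple root (C_4), so the type is C_4 (the algebra sp(8)).

C_4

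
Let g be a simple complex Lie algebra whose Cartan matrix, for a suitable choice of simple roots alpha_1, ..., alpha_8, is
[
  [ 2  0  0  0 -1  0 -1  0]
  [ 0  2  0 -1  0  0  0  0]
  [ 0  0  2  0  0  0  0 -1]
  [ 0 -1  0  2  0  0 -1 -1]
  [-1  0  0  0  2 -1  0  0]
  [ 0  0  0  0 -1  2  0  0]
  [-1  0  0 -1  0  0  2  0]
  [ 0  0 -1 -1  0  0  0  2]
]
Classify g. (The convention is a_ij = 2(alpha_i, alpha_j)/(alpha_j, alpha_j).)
E_8

The matrix has rank 8 with 2's on the diagonal. Reading the off-diagonal entries as Dynkin edges (a single edge where a_ij = a_ji = -1; a double or triple edge where a_ij * a_ji = 2 or 3), the diagram is a chain of 7 nodes with one extra node attached to the third node from one end (E_8). One simple-root ordering that puts it in standard form is (alpha_3, alpha_2, alpha_8, alpha_4, alpha_7, alpha_1, alpha_5, alpha_6). So the algebra is type E_8.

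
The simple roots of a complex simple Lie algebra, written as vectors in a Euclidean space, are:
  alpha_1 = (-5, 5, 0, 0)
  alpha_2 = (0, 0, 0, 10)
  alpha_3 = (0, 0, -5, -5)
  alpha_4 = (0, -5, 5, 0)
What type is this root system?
Compute the Cartan integers a_ij = 2(alpha_i, alpha_j)/(alpha_j, alpha_j); the resulting 4x4 Cartan matrix is
[[2, 0, 0, -1], [0, 2, -2, 0], [0, -1, 2, -1], [-1, 0, -1, 2]].
The roots have two lengths (squared-length ratio 2:1); the short ones are alpha_{1,3,4}. The associated Dynkin diagram is a chain of 4 nodes with a double edge at one end; the terminal node there is the unique long simple root (C_4), so the type is C_4 (the algebra sp(8)).

C4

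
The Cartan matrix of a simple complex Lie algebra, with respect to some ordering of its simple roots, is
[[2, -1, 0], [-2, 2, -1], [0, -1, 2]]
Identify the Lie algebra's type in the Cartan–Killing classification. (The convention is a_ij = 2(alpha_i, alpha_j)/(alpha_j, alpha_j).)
The matrix has rank 3 with 2's on the diagonal. Reading the off-diagonal entries as Dynkin edges (a single edge where a_ij = a_ji = -1; a double or triple edge where a_ij * a_ji = 2 or 3), the diagram is a chain of 3 nodes with a double edge at one end; the terminal node there is the unique short simple root (B_3). One simple-root ordering that puts it in standard form is (alpha_3, alpha_2, alpha_1). So the algebra is type B_3, i.e. so(7).

B_3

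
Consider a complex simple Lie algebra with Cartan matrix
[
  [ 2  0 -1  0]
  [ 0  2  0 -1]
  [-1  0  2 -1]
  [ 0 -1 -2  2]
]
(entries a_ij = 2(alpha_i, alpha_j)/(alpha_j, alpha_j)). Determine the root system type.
The matrix has rank 4 with 2's on the diagonal. Reading the off-diagonal entries as Dynkin edges (a single edge where a_ij = a_ji = -1; a double or triple edge where a_ij * a_ji = 2 or 3), the diagram is a chain of 4 nodes with a double edge between the middle two (F_4). One simple-root ordering that puts it in standard form is (alpha_2, alpha_4, alpha_3, alpha_1). So the algebra is type F_4.

F4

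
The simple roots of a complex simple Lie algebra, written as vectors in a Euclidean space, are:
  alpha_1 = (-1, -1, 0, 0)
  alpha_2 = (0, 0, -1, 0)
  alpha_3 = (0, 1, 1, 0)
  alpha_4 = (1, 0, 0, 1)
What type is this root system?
Compute the Cartan integers a_ij = 2(alpha_i, alpha_j)/(alpha_j, alpha_j); the resulting 4x4 Cartan matrix is
[[2, 0, -1, -1], [0, 2, -1, 0], [-1, -2, 2, 0], [-1, 0, 0, 2]].
The roots have two lengths (squared-length ratio 2:1); the short ones are alpha_{2}. The associated Dynkin diagram is a chain of 4 nodes with a double edge at one end; the terminal node there is the unique short simple root (B_4), so the type is B_4 (the algebra so(9)).

B_4 (so(9))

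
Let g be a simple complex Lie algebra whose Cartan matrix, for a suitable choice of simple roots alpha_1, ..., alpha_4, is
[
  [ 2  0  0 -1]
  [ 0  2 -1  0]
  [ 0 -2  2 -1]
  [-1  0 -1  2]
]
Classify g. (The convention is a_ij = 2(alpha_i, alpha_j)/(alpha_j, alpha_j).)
type B_4

The matrix has rank 4 with 2's on the diagonal. Reading the off-diagonal entries as Dynkin edges (a single edge where a_ij = a_ji = -1; a double or triple edge where a_ij * a_ji = 2 or 3), the diagram is a chain of 4 nodes with a double edge at one end; the terminal node there is the unique short simple root (B_4). One simple-root ordering that puts it in standard form is (alpha_1, alpha_4, alpha_3, alpha_2). So the algebra is type B_4, i.e. so(9).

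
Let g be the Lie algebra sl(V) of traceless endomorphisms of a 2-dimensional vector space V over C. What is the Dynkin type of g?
type A_1

This is sl(2), which has dimension 2^2 - 1 = 3 and rank 2 - 1 = 1 (a Cartan subalgebra is the diagonal traceless matrices). In the classification of classical Lie algebras, the special linear algebra sl(n+1) has type A_n; here n = 1, so the Dynkin diagram is a chain of 1 nodes with single edges (A_1). Hence the type is A_1.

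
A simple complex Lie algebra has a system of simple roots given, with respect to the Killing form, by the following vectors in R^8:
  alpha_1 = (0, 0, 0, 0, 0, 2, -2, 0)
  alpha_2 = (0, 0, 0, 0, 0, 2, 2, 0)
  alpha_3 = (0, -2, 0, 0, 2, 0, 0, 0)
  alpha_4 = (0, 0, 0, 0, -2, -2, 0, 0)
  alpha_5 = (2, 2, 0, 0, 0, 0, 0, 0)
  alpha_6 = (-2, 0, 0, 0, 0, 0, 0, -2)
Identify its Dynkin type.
Compute the Cartan integers a_ij = 2(alpha_i, alpha_j)/(alpha_j, alpha_j); the resulting 6x6 Cartan matrix is
[[2, 0, 0, -1, 0, 0], [0, 2, 0, -1, 0, 0], [0, 0, 2, -1, -1, 0], [-1, -1, -1, 2, 0, 0], [0, 0, -1, 0, 2, -1], [0, 0, 0, 0, -1, 2]].
All simple roots have the same length, so the diagram is simply laced. The associated Dynkin diagram is a chain of 4 nodes with a fork of two nodes at one end (D_6), so the type is D_6 (the algebra so(12)).

D6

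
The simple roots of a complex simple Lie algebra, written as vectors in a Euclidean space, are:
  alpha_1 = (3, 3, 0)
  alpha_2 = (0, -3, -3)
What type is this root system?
Compute the Cartan integers a_ij = 2(alpha_i, alpha_j)/(alpha_j, alpha_j); the resulting 2x2 Cartan matrix is
[[2, -1], [-1, 2]].
All simple roots have the same length, so the diagram is simply laced. The associated Dynkin diagram is a chain of 2 nodes with single edges (A_2), so the type is A_2 (the algebra sl(3)).

A_2 (sl(3))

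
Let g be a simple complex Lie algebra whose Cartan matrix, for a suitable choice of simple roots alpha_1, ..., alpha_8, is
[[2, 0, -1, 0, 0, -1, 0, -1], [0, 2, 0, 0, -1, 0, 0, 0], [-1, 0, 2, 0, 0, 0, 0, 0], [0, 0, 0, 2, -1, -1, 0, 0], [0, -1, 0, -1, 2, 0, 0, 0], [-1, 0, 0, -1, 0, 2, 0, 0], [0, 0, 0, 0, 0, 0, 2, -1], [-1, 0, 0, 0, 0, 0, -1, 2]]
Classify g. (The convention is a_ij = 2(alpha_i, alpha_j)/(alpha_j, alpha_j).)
E_8

The matrix has rank 8 with 2's on the diagonal. Reading the off-diagonal entries as Dynkin edges (a single edge where a_ij = a_ji = -1; a double or triple edge where a_ij * a_ji = 2 or 3), the diagram is a chain of 7 nodes with one extra node attached to the third node from one end (E_8). One simple-root ordering that puts it in standard form is (alpha_7, alpha_3, alpha_8, alpha_1, alpha_6, alpha_4, alpha_5, alpha_2). So the algebra is type E_8.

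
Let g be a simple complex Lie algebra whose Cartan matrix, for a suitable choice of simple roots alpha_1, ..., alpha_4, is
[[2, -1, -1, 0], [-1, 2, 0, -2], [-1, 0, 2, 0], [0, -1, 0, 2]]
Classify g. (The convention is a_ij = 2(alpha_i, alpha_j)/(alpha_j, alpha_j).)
type B_4

The matrix has rank 4 with 2's on the diagonal. Reading the off-diagonal entries as Dynkin edges (a single edge where a_ij = a_ji = -1; a double or triple edge where a_ij * a_ji = 2 or 3), the diagram is a chain of 4 nodes with a double edge at one end; the terminal node there is the unique short simple root (B_4). One simple-root ordering that puts it in standard form is (alpha_3, alpha_1, alpha_2, alpha_4). So the algebra is type B_4, i.e. so(9).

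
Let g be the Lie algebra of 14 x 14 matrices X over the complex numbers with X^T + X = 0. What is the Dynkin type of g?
D_7 (so(14))

This is so(14) with 14 even, which has dimension 14(14-1)/2 = 91 and rank 14/2 = 7. In the classification of classical Lie algebras, the orthogonal algebra so(2n) in an even number of variables has type D_n; here n = 7, so the Dynkin diagram is a chain of 5 nodes with a fork of two nodes at one end (D_7). Hence the type is D_7.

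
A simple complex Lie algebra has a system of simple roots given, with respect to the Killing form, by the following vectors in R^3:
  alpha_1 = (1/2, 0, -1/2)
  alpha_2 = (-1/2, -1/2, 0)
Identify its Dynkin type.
A2

Compute the Cartan integers a_ij = 2(alpha_i, alpha_j)/(alpha_j, alpha_j); the resulting 2x2 Cartan matrix is
[[2, -1], [-1, 2]].
All simple roots have the same length, so the diagram is simply laced. The associated Dynkin diagram is a chain of 2 nodes with single edges (A_2), so the type is A_2 (the algebra sl(3)).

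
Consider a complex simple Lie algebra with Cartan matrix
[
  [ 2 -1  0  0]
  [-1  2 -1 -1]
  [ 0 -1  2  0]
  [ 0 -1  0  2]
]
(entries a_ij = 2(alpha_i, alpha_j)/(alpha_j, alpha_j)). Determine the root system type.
D_4

The matrix has rank 4 with 2's on the diagonal. Reading the off-diagonal entries as Dynkin edges (a single edge where a_ij = a_ji = -1; a double or triple edge where a_ij * a_ji = 2 or 3), the diagram is a chain of 2 nodes with a fork of two nodes at one end (D_4). One simple-root ordering that puts it in standard form is (alpha_3, alpha_2, alpha_4, alpha_1). So the algebra is type D_4, i.e. so(8).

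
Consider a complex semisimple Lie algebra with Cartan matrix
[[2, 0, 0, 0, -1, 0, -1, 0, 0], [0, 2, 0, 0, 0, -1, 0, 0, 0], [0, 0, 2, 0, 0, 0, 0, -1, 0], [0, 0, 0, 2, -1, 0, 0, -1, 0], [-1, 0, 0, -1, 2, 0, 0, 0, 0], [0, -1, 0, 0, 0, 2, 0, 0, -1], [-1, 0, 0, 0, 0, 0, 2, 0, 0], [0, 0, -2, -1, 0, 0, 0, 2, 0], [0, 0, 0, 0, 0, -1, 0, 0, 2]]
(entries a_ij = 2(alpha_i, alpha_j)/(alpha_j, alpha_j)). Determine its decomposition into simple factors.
A_3 (sl(4)) ⊕ B_6 (so(13))

The diagram associated to this matrix has two connected components: the simple roots {alpha_2, alpha_6, alpha_9} form a chain of 3 nodes with single edges (A_3), and {alpha_1, alpha_3, alpha_4, alpha_5, alpha_7, alpha_8} form a chain of 6 nodes with a double edge at one end; the terminal node there is the unique short simple root (B_6). A semisimple Lie algebra decomposes uniquely as the direct sum of simple ideals, one per connected component of its Dynkin diagram, so g ≅ A_3 ⊕ B_6 (dimension 15 + 78 = 93).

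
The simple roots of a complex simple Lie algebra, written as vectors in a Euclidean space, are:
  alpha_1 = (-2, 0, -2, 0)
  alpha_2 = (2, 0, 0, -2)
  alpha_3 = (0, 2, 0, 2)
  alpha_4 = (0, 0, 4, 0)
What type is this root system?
type C_4

Compute the Cartan integers a_ij = 2(alpha_i, alpha_j)/(alpha_j, alpha_j); the resulting 4x4 Cartan matrix is
[[2, -1, 0, -1], [-1, 2, -1, 0], [0, -1, 2, 0], [-2, 0, 0, 2]].
The roots have two lengths (squared-length ratio 2:1); the short ones are alpha_{1,2,3}. The associated Dynkin diagram is a chain of 4 nodes with a double edge at one end; the terminal node there is the unique long simple root (C_4), so the type is C_4 (the algebra sp(8)).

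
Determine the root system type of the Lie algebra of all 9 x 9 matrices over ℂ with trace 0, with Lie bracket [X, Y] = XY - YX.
A8

This is sl(9), which has dimension 9^2 - 1 = 80 and rank 9 - 1 = 8 (a Cartan subalgebra is the diagonal traceless matrices). In the classification of classical Lie algebras, the special linear algebra sl(n+1) has type A_n; here n = 8, so the Dynkin diagram is a chain of 8 nodes with single edges (A_8). Hence the type is A_8.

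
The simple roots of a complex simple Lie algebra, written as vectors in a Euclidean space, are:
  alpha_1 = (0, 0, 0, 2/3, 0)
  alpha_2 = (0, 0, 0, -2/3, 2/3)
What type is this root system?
B2

Compute the Cartan integers a_ij = 2(alpha_i, alpha_j)/(alpha_j, alpha_j); the resulting 2x2 Cartan matrix is
[[2, -1], [-2, 2]].
The roots have two lengths (squared-length ratio 2:1); the short ones are alpha_{1}. The associated Dynkin diagram is a chain of 2 nodes with a double edge at one end; the terminal node there is the unique short simple root (B_2), so the type is B_2 (the algebra so(5)).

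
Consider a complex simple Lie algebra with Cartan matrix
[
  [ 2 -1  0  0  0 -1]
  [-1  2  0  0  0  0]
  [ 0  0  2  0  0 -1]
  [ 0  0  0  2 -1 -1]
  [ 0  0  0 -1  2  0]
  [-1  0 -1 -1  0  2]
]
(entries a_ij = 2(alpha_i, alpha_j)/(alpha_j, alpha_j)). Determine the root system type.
E6

The matrix has rank 6 with 2's on the diagonal. Reading the off-diagonal entries as Dynkin edges (a single edge where a_ij = a_ji = -1; a double or triple edge where a_ij * a_ji = 2 or 3), the diagram is a chain of 5 nodes with one extra node attached to the third node from one end (E_6). One simple-root ordering that puts it in standard form is (alpha_5, alpha_3, alpha_4, alpha_6, alpha_1, alpha_2). So the algebra is type E_6.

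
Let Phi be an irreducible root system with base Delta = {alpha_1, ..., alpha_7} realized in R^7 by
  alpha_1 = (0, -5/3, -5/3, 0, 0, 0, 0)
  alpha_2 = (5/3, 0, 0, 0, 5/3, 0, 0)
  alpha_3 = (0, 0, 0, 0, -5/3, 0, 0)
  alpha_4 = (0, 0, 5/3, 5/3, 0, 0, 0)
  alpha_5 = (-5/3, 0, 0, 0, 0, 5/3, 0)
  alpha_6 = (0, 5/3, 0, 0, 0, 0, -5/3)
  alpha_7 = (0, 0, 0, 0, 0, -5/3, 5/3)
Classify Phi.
Compute the Cartan integers a_ij = 2(alpha_i, alpha_j)/(alpha_j, alpha_j); the resulting 7x7 Cartan matrix is
[[2, 0, 0, -1, 0, -1, 0], [0, 2, -2, 0, -1, 0, 0], [0, -1, 2, 0, 0, 0, 0], [-1, 0, 0, 2, 0, 0, 0], [0, -1, 0, 0, 2, 0, -1], [-1, 0, 0, 0, 0, 2, -1], [0, 0, 0, 0, -1, -1, 2]].
The roots have two lengths (squared-length ratio 2:1); the short ones are alpha_{3}. The associated Dynkin diagram is a chain of 7 nodes with a double edge at one end; the terminal node there is the unique short simple root (B_7), so the type is B_7 (the algebra so(15)).

B_7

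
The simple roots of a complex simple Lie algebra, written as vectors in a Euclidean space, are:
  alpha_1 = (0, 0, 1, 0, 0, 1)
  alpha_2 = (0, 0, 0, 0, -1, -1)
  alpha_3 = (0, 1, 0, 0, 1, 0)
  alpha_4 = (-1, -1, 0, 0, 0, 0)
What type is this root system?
A_4

Compute the Cartan integers a_ij = 2(alpha_i, alpha_j)/(alpha_j, alpha_j); the resulting 4x4 Cartan matrix is
[[2, -1, 0, 0], [-1, 2, -1, 0], [0, -1, 2, -1], [0, 0, -1, 2]].
All simple roots have the same length, so the diagram is simply laced. The associated Dynkin diagram is a chain of 4 nodes with single edges (A_4), so the type is A_4 (the algebra sl(5)).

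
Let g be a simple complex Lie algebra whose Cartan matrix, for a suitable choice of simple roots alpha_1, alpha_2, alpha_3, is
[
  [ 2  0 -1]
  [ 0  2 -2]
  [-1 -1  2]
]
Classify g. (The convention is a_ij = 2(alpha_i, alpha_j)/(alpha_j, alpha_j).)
C_3

The matrix has rank 3 with 2's on the diagonal. Reading the off-diagonal entries as Dynkin edges (a single edge where a_ij = a_ji = -1; a double or triple edge where a_ij * a_ji = 2 or 3), the diagram is a chain of 3 nodes with a double edge at one end; the terminal node there is the unique long simple root (C_3). One simple-root ordering that puts it in standard form is (alpha_1, alpha_3, alpha_2). So the algebra is type C_3, i.e. sp(6).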